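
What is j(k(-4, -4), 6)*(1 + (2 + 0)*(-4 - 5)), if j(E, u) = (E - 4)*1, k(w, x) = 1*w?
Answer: 136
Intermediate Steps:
k(w, x) = w
j(E, u) = -4 + E (j(E, u) = (-4 + E)*1 = -4 + E)
j(k(-4, -4), 6)*(1 + (2 + 0)*(-4 - 5)) = (-4 - 4)*(1 + (2 + 0)*(-4 - 5)) = -8*(1 + 2*(-9)) = -8*(1 - 18) = -8*(-17) = 136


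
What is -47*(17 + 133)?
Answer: -7050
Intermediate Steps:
-47*(17 + 133) = -47*150 = -7050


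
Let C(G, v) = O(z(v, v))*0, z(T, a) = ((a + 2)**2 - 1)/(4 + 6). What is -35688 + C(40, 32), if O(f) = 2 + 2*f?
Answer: -35688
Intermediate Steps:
z(T, a) = -1/10 + (2 + a)**2/10 (z(T, a) = ((2 + a)**2 - 1)/10 = (-1 + (2 + a)**2)*(1/10) = -1/10 + (2 + a)**2/10)
C(G, v) = 0 (C(G, v) = (2 + 2*(-1/10 + (2 + v)**2/10))*0 = (2 + (-1/5 + (2 + v)**2/5))*0 = (9/5 + (2 + v)**2/5)*0 = 0)
-35688 + C(40, 32) = -35688 + 0 = -35688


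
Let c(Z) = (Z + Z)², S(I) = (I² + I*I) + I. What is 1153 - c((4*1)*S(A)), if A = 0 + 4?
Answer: -81791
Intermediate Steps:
A = 4
S(I) = I + 2*I² (S(I) = (I² + I²) + I = 2*I² + I = I + 2*I²)
c(Z) = 4*Z² (c(Z) = (2*Z)² = 4*Z²)
1153 - c((4*1)*S(A)) = 1153 - 4*((4*1)*(4*(1 + 2*4)))² = 1153 - 4*(4*(4*(1 + 8)))² = 1153 - 4*(4*(4*9))² = 1153 - 4*(4*36)² = 1153 - 4*144² = 1153 - 4*20736 = 1153 - 1*82944 = 1153 - 82944 = -81791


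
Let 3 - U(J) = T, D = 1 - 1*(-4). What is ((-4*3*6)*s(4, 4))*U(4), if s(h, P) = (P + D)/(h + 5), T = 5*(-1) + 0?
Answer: -576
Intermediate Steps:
D = 5 (D = 1 + 4 = 5)
T = -5 (T = -5 + 0 = -5)
s(h, P) = (5 + P)/(5 + h) (s(h, P) = (P + 5)/(h + 5) = (5 + P)/(5 + h))
U(J) = 8 (U(J) = 3 - 1*(-5) = 3 + 5 = 8)
((-4*3*6)*s(4, 4))*U(4) = ((-4*3*6)*((5 + 4)/(5 + 4)))*8 = ((-12*6)*(9/9))*8 = -8*9*8 = -72*1*8 = -72*8 = -576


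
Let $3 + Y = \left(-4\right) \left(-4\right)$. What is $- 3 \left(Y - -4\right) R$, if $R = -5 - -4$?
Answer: $51$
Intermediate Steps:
$R = -1$ ($R = -5 + 4 = -1$)
$Y = 13$ ($Y = -3 - -16 = -3 + 16 = 13$)
$- 3 \left(Y - -4\right) R = - 3 \left(13 - -4\right) \left(-1\right) = - 3 \left(13 + 4\right) \left(-1\right) = \left(-3\right) 17 \left(-1\right) = \left(-51\right) \left(-1\right) = 51$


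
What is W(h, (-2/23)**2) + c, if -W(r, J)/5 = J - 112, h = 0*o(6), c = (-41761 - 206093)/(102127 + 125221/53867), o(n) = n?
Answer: 270427007775413/485040129095 ≈ 557.54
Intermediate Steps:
c = -2225191903/916900055 (c = -247854/(102127 + 125221*(1/53867)) = -247854/(102127 + 125221/53867) = -247854/5501400330/53867 = -247854*53867/5501400330 = -2225191903/916900055 ≈ -2.4269)
h = 0 (h = 0*6 = 0)
W(r, J) = 560 - 5*J (W(r, J) = -5*(J - 112) = -5*(-112 + J) = 560 - 5*J)
W(h, (-2/23)**2) + c = (560 - 5*(-2/23)**2) - 2225191903/916900055 = (560 - 5*4/529) - 2225191903/916900055 = (560 - 20/529) - 2225191903/916900055 = 296220/529 - 2225191903/916900055 = 270427007775413/485040129095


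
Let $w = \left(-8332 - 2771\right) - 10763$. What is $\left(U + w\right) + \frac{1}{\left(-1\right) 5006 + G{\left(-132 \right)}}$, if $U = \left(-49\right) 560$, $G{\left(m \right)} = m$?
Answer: $- \frac{253334229}{5138} \approx -49306.0$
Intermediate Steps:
$U = -27440$
$w = -21866$ ($w = -11103 - 10763 = -21866$)
$\left(U + w\right) + \frac{1}{\left(-1\right) 5006 + G{\left(-132 \right)}} = \left(-27440 - 21866\right) + \frac{1}{\left(-1\right) 5006 - 132} = -49306 + \frac{1}{-5006 - 132} = -49306 + \frac{1}{-5138} = -49306 - \frac{1}{5138} = - \frac{253334229}{5138}$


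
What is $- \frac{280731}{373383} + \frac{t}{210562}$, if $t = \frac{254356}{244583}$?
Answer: $- \frac{2409586570846813}{3204863633693403} \approx -0.75185$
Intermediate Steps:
$t = \frac{254356}{244583}$ ($t = 254356 \cdot \frac{1}{244583} = \frac{254356}{244583} \approx 1.04$)
$- \frac{280731}{373383} + \frac{t}{210562} = - \frac{280731}{373383} + \frac{254356}{244583 \cdot 210562} = \left(-280731\right) \frac{1}{373383} + \frac{254356}{244583} \cdot \frac{1}{210562} = - \frac{93577}{124461} + \frac{127178}{25749942823} = - \frac{2409586570846813}{3204863633693403}$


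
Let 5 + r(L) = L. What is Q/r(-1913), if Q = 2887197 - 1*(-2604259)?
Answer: -2745728/959 ≈ -2863.1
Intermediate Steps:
r(L) = -5 + L
Q = 5491456 (Q = 2887197 + 2604259 = 5491456)
Q/r(-1913) = 5491456/(-5 - 1913) = 5491456/(-1918) = 5491456*(-1/1918) = -2745728/959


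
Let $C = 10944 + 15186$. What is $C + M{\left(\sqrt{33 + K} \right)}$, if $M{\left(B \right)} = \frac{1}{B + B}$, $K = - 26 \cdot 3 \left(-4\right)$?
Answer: $26130 + \frac{\sqrt{345}}{690} \approx 26130.0$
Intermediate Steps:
$K = 312$ ($K = \left(-26\right) \left(-12\right) = 312$)
$M{\left(B \right)} = \frac{1}{2 B}$
$C = 26130$
$C + M{\left(\sqrt{33 + K} \right)} = 26130 + \frac{1}{2 \sqrt{33 + 312}} = 26130 + \frac{1}{2 \sqrt{345}} = 26130 + \frac{\frac{1}{345} \sqrt{345}}{2} = 26130 + \frac{\sqrt{345}}{690}$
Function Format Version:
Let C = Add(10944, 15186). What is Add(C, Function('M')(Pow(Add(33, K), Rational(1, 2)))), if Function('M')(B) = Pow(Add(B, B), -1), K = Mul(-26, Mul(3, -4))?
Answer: Add(26130, Mul(Rational(1, 690), Pow(345, Rational(1, 2)))) ≈ 26130.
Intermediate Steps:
K = 312 (K = Mul(-26, -12) = 312)
Function('M')(B) = Mul(Rational(1, 2), Pow(B, -1)) (Function('M')(B) = Pow(Mul(2, B), -1) = Mul(Rational(1, 2), Pow(B, -1)))
C = 26130
Add(C, Function('M')(Pow(Add(33, K), Rational(1, 2)))) = Add(26130, Mul(Rational(1, 2), Pow(Pow(Add(33, 312), Rational(1, 2)), -1))) = Add(26130, Mul(Rational(1, 2), Pow(Pow(345, Rational(1, 2)), -1))) = Add(26130, Mul(Rational(1, 2), Mul(Rational(1, 345), Pow(345, Rational(1, 2))))) = Add(26130, Mul(Rational(1, 690), Pow(345, Rational(1, 2))))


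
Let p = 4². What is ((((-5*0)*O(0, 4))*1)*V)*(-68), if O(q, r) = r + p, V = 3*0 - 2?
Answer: 0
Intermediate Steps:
p = 16
V = -2 (V = 0 - 2 = -2)
O(q, r) = 16 + r (O(q, r) = r + 16 = 16 + r)
((((-5*0)*O(0, 4))*1)*V)*(-68) = ((((-5*0)*(16 + 4))*1)*(-2))*(-68) = (((0*20)*1)*(-2))*(-68) = ((0*1)*(-2))*(-68) = (0*(-2))*(-68) = 0*(-68) = 0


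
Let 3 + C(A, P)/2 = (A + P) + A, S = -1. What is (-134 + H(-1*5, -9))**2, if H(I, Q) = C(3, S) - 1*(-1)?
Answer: 16641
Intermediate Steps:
C(A, P) = -6 + 2*P + 4*A (C(A, P) = -6 + 2*((A + P) + A) = -6 + 2*(P + 2*A) = -6 + (2*P + 4*A) = -6 + 2*P + 4*A)
H(I, Q) = 5 (H(I, Q) = (-6 + 2*(-1) + 4*3) - 1*(-1) = (-6 - 2 + 12) + 1 = 4 + 1 = 5)
(-134 + H(-1*5, -9))**2 = (-134 + 5)**2 = (-129)**2 = 16641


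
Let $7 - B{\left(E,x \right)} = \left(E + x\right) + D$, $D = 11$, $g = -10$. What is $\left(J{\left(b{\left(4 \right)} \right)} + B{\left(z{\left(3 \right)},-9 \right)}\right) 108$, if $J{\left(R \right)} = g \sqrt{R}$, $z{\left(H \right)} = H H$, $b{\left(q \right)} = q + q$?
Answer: $-432 - 2160 \sqrt{2} \approx -3486.7$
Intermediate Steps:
$b{\left(q \right)} = 2 q$
$z{\left(H \right)} = H^{2}$
$J{\left(R \right)} = - 10 \sqrt{R}$
$B{\left(E,x \right)} = -4 - E - x$ ($B{\left(E,x \right)} = 7 - \left(\left(E + x\right) + 11\right) = 7 - \left(11 + E + x\right) = -4 - E - x$)
$\left(J{\left(b{\left(4 \right)} \right)} + B{\left(z{\left(3 \right)},-9 \right)}\right) 108 = \left(- 10 \sqrt{2 \cdot 4} - 4\right) 108 = \left(- 10 \sqrt{8} - 4\right) 108 = \left(- 10 \cdot 2 \sqrt{2} - 4\right) 108 = \left(- 20 \sqrt{2} - 4\right) 108 = \left(-4 - 20 \sqrt{2}\right) 108 = -432 - 2160 \sqrt{2}$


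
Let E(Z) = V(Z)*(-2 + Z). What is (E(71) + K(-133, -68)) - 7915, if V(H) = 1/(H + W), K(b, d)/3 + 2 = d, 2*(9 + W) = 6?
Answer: -528056/65 ≈ -8123.9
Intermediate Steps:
W = -6 (W = -9 + (1/2)*6 = -9 + 3 = -6)
K(b, d) = -6 + 3*d
V(H) = 1/(-6 + H) (V(H) = 1/(H - 6) = 1/(-6 + H))
E(Z) = (-2 + Z)/(-6 + Z)
(E(71) + K(-133, -68)) - 7915 = ((-2 + 71)/(-6 + 71) + (-6 + 3*(-68))) - 7915 = (69/65 + (-6 - 204)) - 7915 = ((1/65)*69 - 210) - 7915 = (69/65 - 210) - 7915 = -13581/65 - 7915 = -528056/65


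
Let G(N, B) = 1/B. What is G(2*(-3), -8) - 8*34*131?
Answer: -285057/8 ≈ -35632.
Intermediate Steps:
G(2*(-3), -8) - 8*34*131 = 1/(-8) - 8*34*131 = -⅛ - 272*131 = -⅛ - 35632 = -285057/8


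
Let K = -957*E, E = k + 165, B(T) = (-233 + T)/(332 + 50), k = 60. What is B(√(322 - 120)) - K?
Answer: 82253917/382 + √202/382 ≈ 2.1532e+5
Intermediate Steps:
B(T) = -233/382 + T/382 (B(T) = (-233 + T)/382 = (-233 + T)*(1/382) = -233/382 + T/382)
E = 225 (E = 60 + 165 = 225)
K = -215325 (K = -957*225 = -215325)
B(√(322 - 120)) - K = (-233/382 + √(322 - 120)/382) - 1*(-215325) = (-233/382 + √202/382) + 215325 = 82253917/382 + √202/382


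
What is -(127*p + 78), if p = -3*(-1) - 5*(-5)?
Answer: -3634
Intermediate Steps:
p = 28 (p = 3 + 25 = 28)
-(127*p + 78) = -(127*28 + 78) = -(3556 + 78) = -1*3634 = -3634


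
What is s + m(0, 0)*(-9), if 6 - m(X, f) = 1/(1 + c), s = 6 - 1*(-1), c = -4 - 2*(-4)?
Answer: -226/5 ≈ -45.200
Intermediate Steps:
c = 4 (c = -4 - 1*(-8) = -4 + 8 = 4)
s = 7 (s = 6 + 1 = 7)
m(X, f) = 29/5 (m(X, f) = 6 - 1/(1 + 4) = 6 - 1/5 = 6 - 1*⅕ = 6 - ⅕ = 29/5)
s + m(0, 0)*(-9) = 7 + (29/5)*(-9) = 7 - 261/5 = -226/5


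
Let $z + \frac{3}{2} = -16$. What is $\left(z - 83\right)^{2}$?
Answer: $\frac{40401}{4} \approx 10100.0$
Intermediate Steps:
$z = - \frac{35}{2}$ ($z = - \frac{3}{2} - 16 = - \frac{35}{2} \approx -17.5$)
$\left(z - 83\right)^{2} = \left(- \frac{35}{2} - 83\right)^{2} = \left(- \frac{201}{2}\right)^{2} = \frac{40401}{4}$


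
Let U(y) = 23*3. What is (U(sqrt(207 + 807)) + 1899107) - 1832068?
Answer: 67108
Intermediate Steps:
U(y) = 69
(U(sqrt(207 + 807)) + 1899107) - 1832068 = (69 + 1899107) - 1832068 = 1899176 - 1832068 = 67108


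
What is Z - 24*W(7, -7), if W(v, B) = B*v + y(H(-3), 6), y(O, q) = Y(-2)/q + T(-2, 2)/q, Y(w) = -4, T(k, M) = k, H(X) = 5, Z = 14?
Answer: 1214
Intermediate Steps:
y(O, q) = -6/q (y(O, q) = -4/q - 2/q = -6/q)
W(v, B) = -1 + B*v (W(v, B) = B*v - 6/6 = B*v - 6*1/6 = B*v - 1 = -1 + B*v)
Z - 24*W(7, -7) = 14 - 24*(-1 - 7*7) = 14 - 24*(-1 - 49) = 14 - 24*(-50) = 14 + 1200 = 1214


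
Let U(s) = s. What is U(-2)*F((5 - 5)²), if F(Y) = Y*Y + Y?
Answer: 0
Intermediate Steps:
F(Y) = Y + Y² (F(Y) = Y² + Y = Y + Y²)
U(-2)*F((5 - 5)²) = -2*(5 - 5)²*(1 + (5 - 5)²) = -2*0²*(1 + 0²) = -0*(1 + 0) = -0 = -2*0 = 0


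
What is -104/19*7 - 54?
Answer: -1754/19 ≈ -92.316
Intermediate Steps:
-104/19*7 - 54 = -728/19 - 54 = -1754/19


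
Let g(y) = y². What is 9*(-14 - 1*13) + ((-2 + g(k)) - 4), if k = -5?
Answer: -224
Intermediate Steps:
9*(-14 - 1*13) + ((-2 + g(k)) - 4) = 9*(-14 - 1*13) + ((-2 + (-5)²) - 4) = 9*(-14 - 13) + ((-2 + 25) - 4) = 9*(-27) + (23 - 4) = -243 + 19 = -224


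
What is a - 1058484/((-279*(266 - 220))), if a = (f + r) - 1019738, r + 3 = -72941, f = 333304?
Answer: -1624133128/2139 ≈ -7.5930e+5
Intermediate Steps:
r = -72944 (r = -3 - 72941 = -72944)
a = -759378 (a = (333304 - 72944) - 1019738 = 260360 - 1019738 = -759378)
a - 1058484/((-279*(266 - 220))) = -759378 - 1058484/((-279*(266 - 220))) = -759378 - 1058484/((-279*46)) = -759378 - 1058484/(-12834) = -759378 - 1058484*(-1)/12834 = -759378 - 1*(-176414/2139) = -759378 + 176414/2139 = -1624133128/2139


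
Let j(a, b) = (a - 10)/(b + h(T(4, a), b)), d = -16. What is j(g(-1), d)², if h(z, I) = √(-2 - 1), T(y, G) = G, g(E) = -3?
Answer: 169/(16 - I*√3)² ≈ 0.63739 + 0.13964*I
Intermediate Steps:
h(z, I) = I*√3 (h(z, I) = √(-3) = I*√3)
j(a, b) = (-10 + a)/(b + I*√3) (j(a, b) = (a - 10)/(b + I*√3) = (-10 + a)/(b + I*√3))
j(g(-1), d)² = ((-10 - 3)/(-16 + I*√3))² = (-13/(-16 + I*√3))² = 169/(-16 + I*√3)²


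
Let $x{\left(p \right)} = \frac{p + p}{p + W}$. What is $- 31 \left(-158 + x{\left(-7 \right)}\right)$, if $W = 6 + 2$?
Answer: $5332$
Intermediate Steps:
$W = 8$
$x{\left(p \right)} = \frac{2 p}{8 + p}$ ($x{\left(p \right)} = \frac{p + p}{p + 8} = \frac{2 p}{8 + p}$)
$- 31 \left(-158 + x{\left(-7 \right)}\right) = - 31 \left(-158 + 2 \left(-7\right) \frac{1}{8 - 7}\right) = - 31 \left(-158 + 2 \left(-7\right) 1^{-1}\right) = - 31 \left(-158 + 2 \left(-7\right) 1\right) = - 31 \left(-158 - 14\right) = \left(-31\right) \left(-172\right) = 5332$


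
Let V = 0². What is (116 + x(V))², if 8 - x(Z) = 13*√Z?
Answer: 15376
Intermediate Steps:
V = 0
x(Z) = 8 - 13*√Z
(116 + x(V))² = (116 + (8 - 13*√0))² = (116 + (8 - 13*0))² = (116 + (8 + 0))² = (116 + 8)² = 124² = 15376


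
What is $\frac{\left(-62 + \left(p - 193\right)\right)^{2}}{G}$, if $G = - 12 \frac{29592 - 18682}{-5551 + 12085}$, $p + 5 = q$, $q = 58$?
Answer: $- \frac{11108889}{5455} \approx -2036.5$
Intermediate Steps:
$p = 53$ ($p = -5 + 58 = 53$)
$G = - \frac{21820}{1089}$ ($G = - 12 \cdot \frac{10910}{6534} = - 12 \cdot 10910 \cdot \frac{1}{6534} = \left(-12\right) \frac{5455}{3267} = - \frac{21820}{1089} \approx -20.037$)
$\frac{\left(-62 + \left(p - 193\right)\right)^{2}}{G} = \frac{\left(-62 + \left(53 - 193\right)\right)^{2}}{- \frac{21820}{1089}} = \left(-62 + \left(53 - 193\right)\right)^{2} \left(- \frac{1089}{21820}\right) = \left(-62 - 140\right)^{2} \left(- \frac{1089}{21820}\right) = \left(-202\right)^{2} \left(- \frac{1089}{21820}\right) = 40804 \left(- \frac{1089}{21820}\right) = - \frac{11108889}{5455}$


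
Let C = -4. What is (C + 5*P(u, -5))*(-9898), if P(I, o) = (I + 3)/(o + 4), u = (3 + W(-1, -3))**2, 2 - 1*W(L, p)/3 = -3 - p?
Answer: 4196752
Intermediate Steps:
W(L, p) = 15 + 3*p (W(L, p) = 6 - 3*(-3 - p) = 6 + (9 + 3*p) = 15 + 3*p)
u = 81 (u = (3 + (15 + 3*(-3)))**2 = (3 + (15 - 9))**2 = (3 + 6)**2 = 9**2 = 81)
P(I, o) = (3 + I)/(4 + o)
(C + 5*P(u, -5))*(-9898) = (-4 + 5*((3 + 81)/(4 - 5)))*(-9898) = (-4 + 5*(84/(-1)))*(-9898) = (-4 + 5*(-1*84))*(-9898) = (-4 + 5*(-84))*(-9898) = (-4 - 420)*(-9898) = -424*(-9898) = 4196752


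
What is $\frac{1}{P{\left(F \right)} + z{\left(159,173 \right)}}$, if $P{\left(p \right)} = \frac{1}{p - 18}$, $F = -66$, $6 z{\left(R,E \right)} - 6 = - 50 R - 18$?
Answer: $- \frac{84}{111469} \approx -0.00075357$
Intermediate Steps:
$z{\left(R,E \right)} = -2 - \frac{25 R}{3}$ ($z{\left(R,E \right)} = 1 + \frac{- 50 R - 18}{6} = 1 + \frac{-18 - 50 R}{6} = 1 - \left(3 + \frac{25 R}{3}\right) = -2 - \frac{25 R}{3}$)
$P{\left(p \right)} = \frac{1}{-18 + p}$
$\frac{1}{P{\left(F \right)} + z{\left(159,173 \right)}} = \frac{1}{\frac{1}{-18 - 66} - 1327} = \frac{1}{\frac{1}{-84} - 1327} = \frac{1}{- \frac{1}{84} - 1327} = \frac{1}{- \frac{111469}{84}} = - \frac{84}{111469}$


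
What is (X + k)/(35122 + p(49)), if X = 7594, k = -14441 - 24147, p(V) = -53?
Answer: -30994/35069 ≈ -0.88380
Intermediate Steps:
k = -38588
(X + k)/(35122 + p(49)) = (7594 - 38588)/(35122 - 53) = -30994/35069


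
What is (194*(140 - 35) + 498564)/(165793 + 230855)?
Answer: 86489/66108 ≈ 1.3083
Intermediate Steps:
(194*(140 - 35) + 498564)/(165793 + 230855) = (194*105 + 498564)/396648 = (20370 + 498564)*(1/396648) = 518934*(1/396648) = 86489/66108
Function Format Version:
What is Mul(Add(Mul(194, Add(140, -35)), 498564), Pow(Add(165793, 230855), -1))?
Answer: Rational(86489, 66108) ≈ 1.3083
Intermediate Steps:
Mul(Add(Mul(194, Add(140, -35)), 498564), Pow(Add(165793, 230855), -1)) = Mul(Add(Mul(194, 105), 498564), Pow(396648, -1)) = Mul(Add(20370, 498564), Rational(1, 396648)) = Mul(518934, Rational(1, 396648)) = Rational(86489, 66108)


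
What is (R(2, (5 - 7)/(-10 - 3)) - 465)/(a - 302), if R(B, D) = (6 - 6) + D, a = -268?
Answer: 6043/7410 ≈ 0.81552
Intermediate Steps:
R(B, D) = D (R(B, D) = 0 + D = D)
(R(2, (5 - 7)/(-10 - 3)) - 465)/(a - 302) = ((5 - 7)/(-10 - 3) - 465)/(-268 - 302) = (-2/(-13) - 465)/(-570) = (-2*(-1/13) - 465)*(-1/570) = (2/13 - 465)*(-1/570) = -6043/13*(-1/570) = 6043/7410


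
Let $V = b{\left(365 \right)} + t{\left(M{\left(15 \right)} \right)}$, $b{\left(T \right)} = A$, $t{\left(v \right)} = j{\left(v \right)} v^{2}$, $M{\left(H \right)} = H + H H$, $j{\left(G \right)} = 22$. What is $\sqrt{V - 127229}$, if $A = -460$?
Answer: $\sqrt{1139511} \approx 1067.5$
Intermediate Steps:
$M{\left(H \right)} = H + H^{2}$
$t{\left(v \right)} = 22 v^{2}$
$b{\left(T \right)} = -460$
$V = 1266740$ ($V = -460 + 22 \left(15 \left(1 + 15\right)\right)^{2} = -460 + 22 \left(15 \cdot 16\right)^{2} = -460 + 22 \cdot 240^{2} = -460 + 22 \cdot 57600 = -460 + 1267200 = 1266740$)
$\sqrt{V - 127229} = \sqrt{1266740 - 127229} = \sqrt{1139511}$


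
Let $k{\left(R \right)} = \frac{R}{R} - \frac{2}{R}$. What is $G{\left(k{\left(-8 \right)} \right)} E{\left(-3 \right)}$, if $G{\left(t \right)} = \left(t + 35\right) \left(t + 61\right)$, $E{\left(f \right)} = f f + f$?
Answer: $\frac{108315}{8} \approx 13539.0$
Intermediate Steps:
$k{\left(R \right)} = 1 - \frac{2}{R}$
$E{\left(f \right)} = f + f^{2}$ ($E{\left(f \right)} = f^{2} + f = f + f^{2}$)
$G{\left(t \right)} = \left(35 + t\right) \left(61 + t\right)$
$G{\left(k{\left(-8 \right)} \right)} E{\left(-3 \right)} = \left(2135 + \left(\frac{-2 - 8}{-8}\right)^{2} + 96 \frac{-2 - 8}{-8}\right) \left(- 3 \left(1 - 3\right)\right) = \left(2135 + \left(\left(- \frac{1}{8}\right) \left(-10\right)\right)^{2} + 96 \left(\left(- \frac{1}{8}\right) \left(-10\right)\right)\right) \left(\left(-3\right) \left(-2\right)\right) = \left(2135 + \left(\frac{5}{4}\right)^{2} + 96 \cdot \frac{5}{4}\right) 6 = \left(2135 + \frac{25}{16} + 120\right) 6 = \frac{36105}{16} \cdot 6 = \frac{108315}{8}$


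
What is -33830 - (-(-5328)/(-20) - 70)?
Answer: -167468/5 ≈ -33494.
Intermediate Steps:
-33830 - (-(-5328)/(-20) - 70) = -33830 - (-(-5328)*(-1)/20 - 70) = -33830 - (-72*37/10 - 70) = -33830 - (-1332/5 - 70) = -33830 - 1*(-1682/5) = -33830 + 1682/5 = -167468/5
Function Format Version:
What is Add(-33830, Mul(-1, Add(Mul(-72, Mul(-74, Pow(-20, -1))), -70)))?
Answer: Rational(-167468, 5) ≈ -33494.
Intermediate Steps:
Add(-33830, Mul(-1, Add(Mul(-72, Mul(-74, Pow(-20, -1))), -70))) = Add(-33830, Mul(-1, Add(Mul(-72, Mul(-74, Rational(-1, 20))), -70))) = Add(-33830, Mul(-1, Add(Mul(-72, Rational(37, 10)), -70))) = Add(-33830, Mul(-1, Add(Rational(-1332, 5), -70))) = Add(-33830, Mul(-1, Rational(-1682, 5))) = Add(-33830, Rational(1682, 5)) = Rational(-167468, 5)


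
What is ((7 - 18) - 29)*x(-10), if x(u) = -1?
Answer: 40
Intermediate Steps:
((7 - 18) - 29)*x(-10) = ((7 - 18) - 29)*(-1) = (-11 - 29)*(-1) = -40*(-1) = 40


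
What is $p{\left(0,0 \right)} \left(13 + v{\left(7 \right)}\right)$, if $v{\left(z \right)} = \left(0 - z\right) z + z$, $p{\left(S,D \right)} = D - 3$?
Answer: $87$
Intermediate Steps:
$p{\left(S,D \right)} = -3 + D$ ($p{\left(S,D \right)} = D - 3 = -3 + D$)
$v{\left(z \right)} = z - z^{2}$ ($v{\left(z \right)} = - z z + z = - z^{2} + z = z - z^{2}$)
$p{\left(0,0 \right)} \left(13 + v{\left(7 \right)}\right) = \left(-3 + 0\right) \left(13 + 7 \left(1 - 7\right)\right) = - 3 \left(13 + 7 \left(1 - 7\right)\right) = - 3 \left(13 + 7 \left(-6\right)\right) = - 3 \left(13 - 42\right) = \left(-3\right) \left(-29\right) = 87$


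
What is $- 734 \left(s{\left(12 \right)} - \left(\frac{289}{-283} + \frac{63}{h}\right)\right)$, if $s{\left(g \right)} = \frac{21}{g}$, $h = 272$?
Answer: $- \frac{71743729}{38488} \approx -1864.1$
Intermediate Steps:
$- 734 \left(s{\left(12 \right)} - \left(\frac{289}{-283} + \frac{63}{h}\right)\right) = - 734 \left(\frac{21}{12} - \left(\frac{289}{-283} + \frac{63}{272}\right)\right) = - 734 \left(21 \cdot \frac{1}{12} - \left(289 \left(- \frac{1}{283}\right) + 63 \cdot \frac{1}{272}\right)\right) = - 734 \left(\frac{7}{4} - \left(- \frac{289}{283} + \frac{63}{272}\right)\right) = - 734 \left(\frac{7}{4} - - \frac{60779}{76976}\right) = - 734 \left(\frac{7}{4} + \frac{60779}{76976}\right) = \left(-734\right) \frac{195487}{76976} = - \frac{71743729}{38488}$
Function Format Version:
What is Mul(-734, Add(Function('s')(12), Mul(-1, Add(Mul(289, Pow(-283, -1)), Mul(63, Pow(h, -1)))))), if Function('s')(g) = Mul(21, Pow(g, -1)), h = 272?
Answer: Rational(-71743729, 38488) ≈ -1864.1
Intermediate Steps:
Mul(-734, Add(Function('s')(12), Mul(-1, Add(Mul(289, Pow(-283, -1)), Mul(63, Pow(h, -1)))))) = Mul(-734, Add(Mul(21, Pow(12, -1)), Mul(-1, Add(Mul(289, Pow(-283, -1)), Mul(63, Pow(272, -1)))))) = Mul(-734, Add(Mul(21, Rational(1, 12)), Mul(-1, Add(Mul(289, Rational(-1, 283)), Mul(63, Rational(1, 272)))))) = Mul(-734, Add(Rational(7, 4), Mul(-1, Add(Rational(-289, 283), Rational(63, 272))))) = Mul(-734, Add(Rational(7, 4), Mul(-1, Rational(-60779, 76976)))) = Mul(-734, Add(Rational(7, 4), Rational(60779, 76976))) = Mul(-734, Rational(195487, 76976)) = Rational(-71743729, 38488)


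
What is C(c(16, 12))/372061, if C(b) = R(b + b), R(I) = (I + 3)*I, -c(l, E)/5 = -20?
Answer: 40600/372061 ≈ 0.10912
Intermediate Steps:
c(l, E) = 100 (c(l, E) = -5*(-20) = 100)
R(I) = I*(3 + I) (R(I) = (3 + I)*I = I*(3 + I))
C(b) = 2*b*(3 + 2*b) (C(b) = (b + b)*(3 + (b + b)) = (2*b)*(3 + 2*b) = 2*b*(3 + 2*b))
C(c(16, 12))/372061 = (2*100*(3 + 2*100))/372061 = (2*100*(3 + 200))*(1/372061) = (2*100*203)*(1/372061) = 40600*(1/372061) = 40600/372061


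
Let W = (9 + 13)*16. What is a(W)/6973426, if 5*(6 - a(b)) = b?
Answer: -161/17433565 ≈ -9.2351e-6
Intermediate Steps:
W = 352 (W = 22*16 = 352)
a(b) = 6 - b/5
a(W)/6973426 = (6 - 1/5*352)/6973426 = (6 - 352/5)*(1/6973426) = -322/5*1/6973426 = -161/17433565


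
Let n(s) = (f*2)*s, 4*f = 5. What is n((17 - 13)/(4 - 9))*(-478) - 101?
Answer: 855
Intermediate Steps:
f = 5/4 (f = (¼)*5 = 5/4 ≈ 1.2500)
n(s) = 5*s/2 (n(s) = ((5/4)*2)*s = 5*s/2)
n((17 - 13)/(4 - 9))*(-478) - 101 = (5*((17 - 13)/(4 - 9))/2)*(-478) - 101 = (5*(4/(-5))/2)*(-478) - 101 = (5*(4*(-⅕))/2)*(-478) - 101 = ((5/2)*(-⅘))*(-478) - 101 = -2*(-478) - 101 = 956 - 101 = 855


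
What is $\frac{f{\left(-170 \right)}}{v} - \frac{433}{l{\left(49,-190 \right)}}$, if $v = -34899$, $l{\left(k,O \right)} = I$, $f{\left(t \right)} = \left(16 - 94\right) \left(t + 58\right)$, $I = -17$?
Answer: $\frac{4987585}{197761} \approx 25.22$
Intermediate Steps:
$f{\left(t \right)} = -4524 - 78 t$ ($f{\left(t \right)} = - 78 \left(58 + t\right) = -4524 - 78 t$)
$l{\left(k,O \right)} = -17$
$\frac{f{\left(-170 \right)}}{v} - \frac{433}{l{\left(49,-190 \right)}} = \frac{-4524 - -13260}{-34899} - \frac{433}{-17} = \left(-4524 + 13260\right) \left(- \frac{1}{34899}\right) - - \frac{433}{17} = 8736 \left(- \frac{1}{34899}\right) + \frac{433}{17} = - \frac{2912}{11633} + \frac{433}{17} = \frac{4987585}{197761}$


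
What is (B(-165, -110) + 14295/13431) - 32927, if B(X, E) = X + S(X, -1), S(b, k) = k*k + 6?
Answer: -148116780/4477 ≈ -33084.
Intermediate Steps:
S(b, k) = 6 + k**2 (S(b, k) = k**2 + 6 = 6 + k**2)
B(X, E) = 7 + X (B(X, E) = X + (6 + (-1)**2) = X + (6 + 1) = X + 7 = 7 + X)
(B(-165, -110) + 14295/13431) - 32927 = ((7 - 165) + 14295/13431) - 32927 = (-158 + 14295*(1/13431)) - 32927 = (-158 + 4765/4477) - 32927 = -702601/4477 - 32927 = -148116780/4477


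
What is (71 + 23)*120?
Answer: 11280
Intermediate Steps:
(71 + 23)*120 = 94*120 = 11280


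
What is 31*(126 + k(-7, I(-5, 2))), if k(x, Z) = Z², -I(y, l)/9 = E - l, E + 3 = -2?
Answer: 126945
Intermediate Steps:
E = -5 (E = -3 - 2 = -5)
I(y, l) = 45 + 9*l (I(y, l) = -9*(-5 - l) = 45 + 9*l)
31*(126 + k(-7, I(-5, 2))) = 31*(126 + (45 + 9*2)²) = 31*(126 + (45 + 18)²) = 31*(126 + 63²) = 31*(126 + 3969) = 31*4095 = 126945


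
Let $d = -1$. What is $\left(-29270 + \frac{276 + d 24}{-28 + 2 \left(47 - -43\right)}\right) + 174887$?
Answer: $\frac{5533509}{38} \approx 1.4562 \cdot 10^{5}$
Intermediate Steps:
$\left(-29270 + \frac{276 + d 24}{-28 + 2 \left(47 - -43\right)}\right) + 174887 = \left(-29270 + \frac{276 - 24}{-28 + 2 \left(47 - -43\right)}\right) + 174887 = \left(-29270 + \frac{276 - 24}{-28 + 2 \left(47 + 43\right)}\right) + 174887 = \left(-29270 + \frac{252}{-28 + 2 \cdot 90}\right) + 174887 = \left(-29270 + \frac{252}{-28 + 180}\right) + 174887 = \left(-29270 + \frac{252}{152}\right) + 174887 = \left(-29270 + 252 \cdot \frac{1}{152}\right) + 174887 = \left(-29270 + \frac{63}{38}\right) + 174887 = - \frac{1112197}{38} + 174887 = \frac{5533509}{38}$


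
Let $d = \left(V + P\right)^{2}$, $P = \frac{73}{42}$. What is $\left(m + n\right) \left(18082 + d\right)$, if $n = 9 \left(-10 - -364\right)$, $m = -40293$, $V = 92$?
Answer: $- \frac{27916607413}{28} \approx -9.9702 \cdot 10^{8}$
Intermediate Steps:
$P = \frac{73}{42}$ ($P = 73 \cdot \frac{1}{42} = \frac{73}{42} \approx 1.7381$)
$n = 3186$ ($n = 9 \left(-10 + 364\right) = 9 \cdot 354 = 3186$)
$d = \frac{15499969}{1764}$ ($d = \left(92 + \frac{73}{42}\right)^{2} = \left(\frac{3937}{42}\right)^{2} = \frac{15499969}{1764} \approx 8786.8$)
$\left(m + n\right) \left(18082 + d\right) = \left(-40293 + 3186\right) \left(18082 + \frac{15499969}{1764}\right) = \left(-37107\right) \frac{47396617}{1764} = - \frac{27916607413}{28}$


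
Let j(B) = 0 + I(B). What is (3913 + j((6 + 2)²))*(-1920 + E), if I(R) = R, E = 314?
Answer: -6387062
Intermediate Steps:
j(B) = B (j(B) = 0 + B = B)
(3913 + j((6 + 2)²))*(-1920 + E) = (3913 + (6 + 2)²)*(-1920 + 314) = (3913 + 8²)*(-1606) = (3913 + 64)*(-1606) = 3977*(-1606) = -6387062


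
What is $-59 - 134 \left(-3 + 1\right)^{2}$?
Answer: $-595$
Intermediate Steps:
$-59 - 134 \left(-3 + 1\right)^{2} = -59 - 134 \left(-2\right)^{2} = -59 - 536 = -595$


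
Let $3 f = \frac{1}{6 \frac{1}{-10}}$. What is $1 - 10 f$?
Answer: $\frac{59}{9} \approx 6.5556$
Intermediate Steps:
$f = - \frac{5}{9}$ ($f = \frac{1}{3 \frac{6}{-10}} = \frac{1}{3 \cdot 6 \left(- \frac{1}{10}\right)} = \frac{1}{3 \left(- \frac{3}{5}\right)} = \frac{1}{3} \left(- \frac{5}{3}\right) = - \frac{5}{9} \approx -0.55556$)
$1 - 10 f = 1 - - \frac{50}{9} = 1 + \frac{50}{9} = \frac{59}{9}$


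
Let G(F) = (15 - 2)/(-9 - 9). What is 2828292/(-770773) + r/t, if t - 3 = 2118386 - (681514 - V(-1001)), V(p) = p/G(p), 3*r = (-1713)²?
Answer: -3313911281133/1108572745753 ≈ -2.9893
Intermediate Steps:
G(F) = -13/18 (G(F) = 13/(-18) = 13*(-1/18) = -13/18)
r = 978123 (r = (⅓)*(-1713)² = (⅓)*2934369 = 978123)
V(p) = -18*p/13 (V(p) = p/(-13/18) = p*(-18/13) = -18*p/13)
t = 1438261 (t = 3 + (2118386 - (681514 - (-18)*(-1001)/13)) = 3 + (2118386 - (681514 - 1*1386)) = 3 + (2118386 - (681514 - 1386)) = 3 + (2118386 - 1*680128) = 3 + (2118386 - 680128) = 3 + 1438258 = 1438261)
2828292/(-770773) + r/t = 2828292/(-770773) + 978123/1438261 = 2828292*(-1/770773) + 978123*(1/1438261) = -2828292/770773 + 978123/1438261 = -3313911281133/1108572745753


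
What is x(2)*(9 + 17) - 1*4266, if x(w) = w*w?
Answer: -4162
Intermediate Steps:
x(w) = w²
x(2)*(9 + 17) - 1*4266 = 2²*(9 + 17) - 1*4266 = 4*26 - 4266 = 104 - 4266 = -4162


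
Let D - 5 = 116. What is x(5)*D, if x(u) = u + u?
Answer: 1210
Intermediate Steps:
x(u) = 2*u
D = 121 (D = 5 + 116 = 121)
x(5)*D = (2*5)*121 = 10*121 = 1210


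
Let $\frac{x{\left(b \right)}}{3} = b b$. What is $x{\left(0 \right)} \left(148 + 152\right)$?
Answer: $0$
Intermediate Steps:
$x{\left(b \right)} = 3 b^{2}$ ($x{\left(b \right)} = 3 b b = 3 b^{2}$)
$x{\left(0 \right)} \left(148 + 152\right) = 3 \cdot 0^{2} \left(148 + 152\right) = 3 \cdot 0 \cdot 300 = 0 \cdot 300 = 0$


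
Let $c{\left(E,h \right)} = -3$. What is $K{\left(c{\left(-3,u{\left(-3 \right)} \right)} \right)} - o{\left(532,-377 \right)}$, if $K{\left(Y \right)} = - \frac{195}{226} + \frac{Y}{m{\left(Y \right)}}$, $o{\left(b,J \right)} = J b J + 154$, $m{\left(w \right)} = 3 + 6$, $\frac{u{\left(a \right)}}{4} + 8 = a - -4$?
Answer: $- \frac{51265467007}{678} \approx -7.5613 \cdot 10^{7}$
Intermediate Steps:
$u{\left(a \right)} = -16 + 4 a$ ($u{\left(a \right)} = -32 + 4 \left(a - -4\right) = -32 + 4 \left(a + 4\right) = -32 + 4 \left(4 + a\right) = -32 + \left(16 + 4 a\right) = -16 + 4 a$)
$m{\left(w \right)} = 9$
$o{\left(b,J \right)} = 154 + b J^{2}$ ($o{\left(b,J \right)} = b J^{2} + 154 = 154 + b J^{2}$)
$K{\left(Y \right)} = - \frac{195}{226} + \frac{Y}{9}$
$K{\left(c{\left(-3,u{\left(-3 \right)} \right)} \right)} - o{\left(532,-377 \right)} = \left(- \frac{195}{226} + \frac{1}{9} \left(-3\right)\right) - \left(154 + 532 \left(-377\right)^{2}\right) = \left(- \frac{195}{226} - \frac{1}{3}\right) - \left(154 + 532 \cdot 142129\right) = - \frac{811}{678} - \left(154 + 75612628\right) = - \frac{811}{678} - 75612782 = - \frac{51265467007}{678}$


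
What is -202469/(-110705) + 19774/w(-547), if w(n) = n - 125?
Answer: -20949199/759120 ≈ -27.597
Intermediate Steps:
w(n) = -125 + n
-202469/(-110705) + 19774/w(-547) = -202469/(-110705) + 19774/(-125 - 547) = -202469*(-1/110705) + 19774/(-672) = 202469/110705 + 19774*(-1/672) = 202469/110705 - 9887/336 = -20949199/759120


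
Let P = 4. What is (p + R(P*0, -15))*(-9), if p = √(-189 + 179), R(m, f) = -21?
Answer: 189 - 9*I*√10 ≈ 189.0 - 28.461*I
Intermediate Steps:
p = I*√10 (p = √(-10) = I*√10 ≈ 3.1623*I)
(p + R(P*0, -15))*(-9) = (I*√10 - 21)*(-9) = (-21 + I*√10)*(-9) = 189 - 9*I*√10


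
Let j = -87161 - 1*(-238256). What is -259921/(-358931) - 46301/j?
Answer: 22653899264/54232679445 ≈ 0.41772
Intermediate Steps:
j = 151095 (j = -87161 + 238256 = 151095)
-259921/(-358931) - 46301/j = -259921/(-358931) - 46301/151095 = -259921*(-1/358931) - 46301*1/151095 = 259921/358931 - 46301/151095 = 22653899264/54232679445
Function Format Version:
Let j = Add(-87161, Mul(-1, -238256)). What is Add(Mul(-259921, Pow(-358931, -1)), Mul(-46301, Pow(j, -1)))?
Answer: Rational(22653899264, 54232679445) ≈ 0.41772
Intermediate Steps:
j = 151095 (j = Add(-87161, 238256) = 151095)
Add(Mul(-259921, Pow(-358931, -1)), Mul(-46301, Pow(j, -1))) = Add(Mul(-259921, Pow(-358931, -1)), Mul(-46301, Pow(151095, -1))) = Add(Mul(-259921, Rational(-1, 358931)), Mul(-46301, Rational(1, 151095))) = Add(Rational(259921, 358931), Rational(-46301, 151095)) = Rational(22653899264, 54232679445)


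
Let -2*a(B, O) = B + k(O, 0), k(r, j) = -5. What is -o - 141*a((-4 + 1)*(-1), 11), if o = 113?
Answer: -254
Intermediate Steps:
a(B, O) = 5/2 - B/2 (a(B, O) = -(B - 5)/2 = -(-5 + B)/2 = 5/2 - B/2)
-o - 141*a((-4 + 1)*(-1), 11) = -1*113 - 141*(5/2 - (-4 + 1)*(-1)/2) = -113 - 141*(5/2 - (-3)*(-1)/2) = -113 - 141*(5/2 - 1/2*3) = -113 - 141*(5/2 - 3/2) = -113 - 141*1 = -113 - 141 = -254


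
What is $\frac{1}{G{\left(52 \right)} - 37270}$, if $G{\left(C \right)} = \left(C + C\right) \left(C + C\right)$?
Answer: $- \frac{1}{26454} \approx -3.7801 \cdot 10^{-5}$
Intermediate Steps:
$G{\left(C \right)} = 4 C^{2}$ ($G{\left(C \right)} = 2 C 2 C = 4 C^{2}$)
$\frac{1}{G{\left(52 \right)} - 37270} = \frac{1}{4 \cdot 52^{2} - 37270} = \frac{1}{4 \cdot 2704 - 37270} = \frac{1}{10816 - 37270} = \frac{1}{-26454} = - \frac{1}{26454}$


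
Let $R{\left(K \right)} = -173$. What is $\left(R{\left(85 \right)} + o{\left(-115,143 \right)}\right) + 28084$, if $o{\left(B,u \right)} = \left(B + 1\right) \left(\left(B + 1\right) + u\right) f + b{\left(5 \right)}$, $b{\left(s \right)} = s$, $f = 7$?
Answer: $4774$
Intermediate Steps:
$o{\left(B,u \right)} = 5 + 7 \left(1 + B\right) \left(1 + B + u\right)$ ($o{\left(B,u \right)} = \left(B + 1\right) \left(\left(B + 1\right) + u\right) 7 + 5 = \left(1 + B\right) \left(\left(1 + B\right) + u\right) 7 + 5 = \left(1 + B\right) \left(1 + B + u\right) 7 + 5 = 7 \left(1 + B\right) \left(1 + B + u\right) + 5 = 5 + 7 \left(1 + B\right) \left(1 + B + u\right)$)
$\left(R{\left(85 \right)} + o{\left(-115,143 \right)}\right) + 28084 = \left(-173 + \left(12 + 7 \cdot 143 + 7 \left(-115\right)^{2} + 14 \left(-115\right) + 7 \left(-115\right) 143\right)\right) + 28084 = \left(-173 + \left(12 + 1001 + 7 \cdot 13225 - 1610 - 115115\right)\right) + 28084 = \left(-173 + \left(12 + 1001 + 92575 - 1610 - 115115\right)\right) + 28084 = \left(-173 - 23137\right) + 28084 = -23310 + 28084 = 4774$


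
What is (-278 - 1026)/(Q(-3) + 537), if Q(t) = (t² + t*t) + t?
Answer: -163/69 ≈ -2.3623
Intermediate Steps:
Q(t) = t + 2*t² (Q(t) = (t² + t²) + t = 2*t² + t = t + 2*t²)
(-278 - 1026)/(Q(-3) + 537) = (-278 - 1026)/(-3*(1 + 2*(-3)) + 537) = -1304/(-3*(1 - 6) + 537) = -1304/(-3*(-5) + 537) = -1304/(15 + 537) = -1304/552 = -1304*1/552 = -163/69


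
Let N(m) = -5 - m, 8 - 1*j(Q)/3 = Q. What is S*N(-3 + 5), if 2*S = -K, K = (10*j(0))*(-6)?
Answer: -5040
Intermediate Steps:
j(Q) = 24 - 3*Q
K = -1440 (K = (10*(24 - 3*0))*(-6) = (10*(24 + 0))*(-6) = (10*24)*(-6) = 240*(-6) = -1440)
S = 720 (S = (-1*(-1440))/2 = (½)*1440 = 720)
S*N(-3 + 5) = 720*(-5 - (-3 + 5)) = 720*(-5 - 1*2) = 720*(-5 - 2) = 720*(-7) = -5040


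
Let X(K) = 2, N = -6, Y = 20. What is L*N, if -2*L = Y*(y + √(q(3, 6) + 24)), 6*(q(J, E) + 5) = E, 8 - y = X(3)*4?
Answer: 120*√5 ≈ 268.33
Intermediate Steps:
y = 0 (y = 8 - 2*4 = 8 - 1*8 = 8 - 8 = 0)
q(J, E) = -5 + E/6
L = -20*√5 (L = -10*(0 + √((-5 + (⅙)*6) + 24)) = -10*(0 + √((-5 + 1) + 24)) = -10*(0 + √(-4 + 24)) = -10*(0 + √20) = -10*(0 + 2*√5) = -10*2*√5 = -20*√5 ≈ -44.721)
L*N = -20*√5*(-6) = 120*√5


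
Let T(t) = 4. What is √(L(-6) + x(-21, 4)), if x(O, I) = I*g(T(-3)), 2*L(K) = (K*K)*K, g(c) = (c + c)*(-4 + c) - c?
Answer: 2*I*√31 ≈ 11.136*I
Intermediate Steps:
g(c) = -c + 2*c*(-4 + c) (g(c) = (2*c)*(-4 + c) - c = 2*c*(-4 + c) - c = -c + 2*c*(-4 + c))
L(K) = K³/2 (L(K) = ((K*K)*K)/2 = (K²*K)/2 = K³/2)
x(O, I) = -4*I (x(O, I) = I*(4*(-9 + 2*4)) = I*(4*(-9 + 8)) = I*(4*(-1)) = I*(-4) = -4*I)
√(L(-6) + x(-21, 4)) = √((½)*(-6)³ - 4*4) = √((½)*(-216) - 16) = √(-108 - 16) = √(-124) = 2*I*√31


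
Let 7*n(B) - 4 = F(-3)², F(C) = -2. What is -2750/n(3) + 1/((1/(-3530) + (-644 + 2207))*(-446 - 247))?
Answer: -36801674317745/15294202308 ≈ -2406.3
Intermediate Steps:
n(B) = 8/7 (n(B) = 4/7 + (⅐)*(-2)² = 4/7 + (⅐)*4 = 4/7 + 4/7 = 8/7)
-2750/n(3) + 1/((1/(-3530) + (-644 + 2207))*(-446 - 247)) = -2750/8/7 + 1/((1/(-3530) + (-644 + 2207))*(-446 - 247)) = -2750*7/8 + 1/((-1/3530 + 1563)*(-693)) = -9625/4 - 1/693/(5517389/3530) = -9625/4 + (3530/5517389)*(-1/693) = -9625/4 - 3530/3823550577 = -36801674317745/15294202308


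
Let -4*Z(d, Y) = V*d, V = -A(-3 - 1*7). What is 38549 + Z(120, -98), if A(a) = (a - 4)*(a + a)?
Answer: 46949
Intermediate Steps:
A(a) = 2*a*(-4 + a) (A(a) = (-4 + a)*(2*a) = 2*a*(-4 + a))
V = -280 (V = -2*(-3 - 1*7)*(-4 + (-3 - 1*7)) = -2*(-3 - 7)*(-4 + (-3 - 7)) = -2*(-10)*(-4 - 10) = -2*(-10)*(-14) = -1*280 = -280)
Z(d, Y) = 70*d (Z(d, Y) = -(-70)*d = 70*d)
38549 + Z(120, -98) = 38549 + 70*120 = 38549 + 8400 = 46949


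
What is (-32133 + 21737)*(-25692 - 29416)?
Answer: 572902768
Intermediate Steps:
(-32133 + 21737)*(-25692 - 29416) = -10396*(-55108) = 572902768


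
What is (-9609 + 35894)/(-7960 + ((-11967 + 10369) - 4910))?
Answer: -26285/14468 ≈ -1.8168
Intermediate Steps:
(-9609 + 35894)/(-7960 + ((-11967 + 10369) - 4910)) = 26285/(-7960 + (-1598 - 4910)) = 26285/(-7960 - 6508) = 26285/(-14468) = 26285*(-1/14468) = -26285/14468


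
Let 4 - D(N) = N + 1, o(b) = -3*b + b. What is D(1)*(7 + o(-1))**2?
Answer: 162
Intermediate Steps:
o(b) = -2*b
D(N) = 3 - N (D(N) = 4 - (N + 1) = 4 - (1 + N) = 4 + (-1 - N) = 3 - N)
D(1)*(7 + o(-1))**2 = (3 - 1*1)*(7 - 2*(-1))**2 = (3 - 1)*(7 + 2)**2 = 2*9**2 = 2*81 = 162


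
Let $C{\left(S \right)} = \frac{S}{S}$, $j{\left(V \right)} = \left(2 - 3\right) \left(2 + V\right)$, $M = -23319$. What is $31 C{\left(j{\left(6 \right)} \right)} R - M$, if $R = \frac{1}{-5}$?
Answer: $\frac{116564}{5} \approx 23313.0$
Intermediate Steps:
$j{\left(V \right)} = -2 - V$ ($j{\left(V \right)} = - (2 + V) = -2 - V$)
$R = - \frac{1}{5} \approx -0.2$
$C{\left(S \right)} = 1$
$31 C{\left(j{\left(6 \right)} \right)} R - M = 31 \cdot 1 \left(- \frac{1}{5}\right) - -23319 = 31 \left(- \frac{1}{5}\right) + 23319 = - \frac{31}{5} + 23319 = \frac{116564}{5}$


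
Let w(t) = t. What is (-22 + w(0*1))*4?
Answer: -88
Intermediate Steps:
(-22 + w(0*1))*4 = (-22 + 0*1)*4 = (-22 + 0)*4 = -22*4 = -88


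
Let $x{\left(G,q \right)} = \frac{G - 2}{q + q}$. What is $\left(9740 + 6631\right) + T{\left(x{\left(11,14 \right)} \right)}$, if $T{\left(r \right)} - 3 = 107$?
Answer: $16481$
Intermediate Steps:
$x{\left(G,q \right)} = \frac{-2 + G}{2 q}$
$T{\left(r \right)} = 110$ ($T{\left(r \right)} = 3 + 107 = 110$)
$\left(9740 + 6631\right) + T{\left(x{\left(11,14 \right)} \right)} = \left(9740 + 6631\right) + 110 = 16371 + 110 = 16481$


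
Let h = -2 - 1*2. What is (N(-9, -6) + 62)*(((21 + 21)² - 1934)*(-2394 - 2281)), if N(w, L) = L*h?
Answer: 68348500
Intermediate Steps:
h = -4 (h = -2 - 2 = -4)
N(w, L) = -4*L (N(w, L) = L*(-4) = -4*L)
(N(-9, -6) + 62)*(((21 + 21)² - 1934)*(-2394 - 2281)) = (-4*(-6) + 62)*(((21 + 21)² - 1934)*(-2394 - 2281)) = (24 + 62)*((42² - 1934)*(-4675)) = 86*((1764 - 1934)*(-4675)) = 86*(-170*(-4675)) = 86*794750 = 68348500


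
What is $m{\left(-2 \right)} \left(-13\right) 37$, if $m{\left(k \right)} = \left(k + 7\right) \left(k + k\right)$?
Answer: $9620$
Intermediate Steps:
$m{\left(k \right)} = 2 k \left(7 + k\right)$ ($m{\left(k \right)} = \left(7 + k\right) 2 k = 2 k \left(7 + k\right)$)
$m{\left(-2 \right)} \left(-13\right) 37 = 2 \left(-2\right) \left(7 - 2\right) \left(-13\right) 37 = 2 \left(-2\right) 5 \left(-13\right) 37 = \left(-20\right) \left(-13\right) 37 = 260 \cdot 37 = 9620$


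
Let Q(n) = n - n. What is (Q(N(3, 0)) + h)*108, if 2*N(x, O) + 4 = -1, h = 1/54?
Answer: 2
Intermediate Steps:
h = 1/54 ≈ 0.018519
N(x, O) = -5/2 (N(x, O) = -2 + (½)*(-1) = -2 - ½ = -5/2)
Q(n) = 0
(Q(N(3, 0)) + h)*108 = (0 + 1/54)*108 = (1/54)*108 = 2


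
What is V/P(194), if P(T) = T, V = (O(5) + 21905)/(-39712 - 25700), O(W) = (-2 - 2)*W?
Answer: -7295/4229976 ≈ -0.0017246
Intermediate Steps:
O(W) = -4*W
V = -7295/21804 (V = (-4*5 + 21905)/(-39712 - 25700) = (-20 + 21905)/(-65412) = 21885*(-1/65412) = -7295/21804 ≈ -0.33457)
V/P(194) = -7295/21804/194 = -7295/21804*1/194 = -7295/4229976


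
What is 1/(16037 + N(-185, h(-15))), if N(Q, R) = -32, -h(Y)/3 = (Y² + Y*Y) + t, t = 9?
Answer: 1/16005 ≈ 6.2480e-5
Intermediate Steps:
h(Y) = -27 - 6*Y² (h(Y) = -3*((Y² + Y*Y) + 9) = -3*((Y² + Y²) + 9) = -3*(2*Y² + 9) = -3*(9 + 2*Y²) = -27 - 6*Y²)
1/(16037 + N(-185, h(-15))) = 1/(16037 - 32) = 1/16005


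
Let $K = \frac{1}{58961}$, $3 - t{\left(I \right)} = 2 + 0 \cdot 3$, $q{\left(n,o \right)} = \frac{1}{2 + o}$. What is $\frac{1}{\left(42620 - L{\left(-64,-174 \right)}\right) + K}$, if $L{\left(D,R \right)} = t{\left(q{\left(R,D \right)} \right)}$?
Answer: $\frac{58961}{2512858860} \approx 2.3464 \cdot 10^{-5}$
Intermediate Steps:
$t{\left(I \right)} = 1$ ($t{\left(I \right)} = 3 - \left(2 + 0 \cdot 3\right) = 3 - \left(2 + 0\right) = 3 - 2 = 1$)
$L{\left(D,R \right)} = 1$
$K = \frac{1}{58961} \approx 1.696 \cdot 10^{-5}$
$\frac{1}{\left(42620 - L{\left(-64,-174 \right)}\right) + K} = \frac{1}{\left(42620 - 1\right) + \frac{1}{58961}} = \frac{1}{42619 + \frac{1}{58961}} = \frac{1}{\frac{2512858860}{58961}} = \frac{58961}{2512858860}$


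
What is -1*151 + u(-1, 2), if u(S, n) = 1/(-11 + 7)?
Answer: -605/4 ≈ -151.25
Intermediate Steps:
u(S, n) = -¼ (u(S, n) = 1/(-4) = -¼)
-1*151 + u(-1, 2) = -1*151 - ¼ = -151 - ¼ = -605/4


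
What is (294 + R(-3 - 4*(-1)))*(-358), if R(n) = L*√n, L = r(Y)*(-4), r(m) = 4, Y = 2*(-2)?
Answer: -99524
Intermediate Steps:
Y = -4
L = -16 (L = 4*(-4) = -16)
R(n) = -16*√n
(294 + R(-3 - 4*(-1)))*(-358) = (294 - 16*√(-3 - 4*(-1)))*(-358) = (294 - 16*√(-3 + 4))*(-358) = (294 - 16*√1)*(-358) = (294 - 16*1)*(-358) = (294 - 16)*(-358) = 278*(-358) = -99524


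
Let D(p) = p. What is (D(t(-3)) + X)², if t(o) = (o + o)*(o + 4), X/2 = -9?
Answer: 576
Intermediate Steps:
X = -18 (X = 2*(-9) = -18)
t(o) = 2*o*(4 + o) (t(o) = (2*o)*(4 + o) = 2*o*(4 + o))
(D(t(-3)) + X)² = (2*(-3)*(4 - 3) - 18)² = (2*(-3)*1 - 18)² = (-6 - 18)² = (-24)² = 576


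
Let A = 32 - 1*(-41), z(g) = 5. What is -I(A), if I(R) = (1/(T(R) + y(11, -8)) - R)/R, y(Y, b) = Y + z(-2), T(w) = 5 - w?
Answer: 3797/3796 ≈ 1.0003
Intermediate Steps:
y(Y, b) = 5 + Y (y(Y, b) = Y + 5 = 5 + Y)
A = 73 (A = 32 + 41 = 73)
I(R) = (1/(21 - R) - R)/R (I(R) = (1/((5 - R) + (5 + 11)) - R)/R = (1/((5 - R) + 16) - R)/R = (1/(21 - R) - R)/R)
-I(A) = -(-1 - 1*73² + 21*73)/(73*(-21 + 73)) = -(-1 - 1*5329 + 1533)/(73*52) = -(-1 - 5329 + 1533)/(73*52) = -(-3797)/(73*52) = -1*(-3797/3796) = 3797/3796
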